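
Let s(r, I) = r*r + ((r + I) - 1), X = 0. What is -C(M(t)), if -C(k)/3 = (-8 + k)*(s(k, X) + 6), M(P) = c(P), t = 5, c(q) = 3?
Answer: -255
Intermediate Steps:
s(r, I) = -1 + I + r + r² (s(r, I) = r² + ((I + r) - 1) = r² + (-1 + I + r) = -1 + I + r + r²)
M(P) = 3
C(k) = -3*(-8 + k)*(5 + k + k²) (C(k) = -3*(-8 + k)*((-1 + 0 + k + k²) + 6) = -3*(-8 + k)*((-1 + k + k²) + 6) = -3*(-8 + k)*(5 + k + k²))
-C(M(t)) = -(120 - 3*3³ + 9*3 + 21*3²) = -(120 - 3*27 + 27 + 21*9) = -(120 - 81 + 27 + 189) = -1*255 = -255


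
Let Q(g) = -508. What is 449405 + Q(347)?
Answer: 448897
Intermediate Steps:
449405 + Q(347) = 449405 - 508 = 448897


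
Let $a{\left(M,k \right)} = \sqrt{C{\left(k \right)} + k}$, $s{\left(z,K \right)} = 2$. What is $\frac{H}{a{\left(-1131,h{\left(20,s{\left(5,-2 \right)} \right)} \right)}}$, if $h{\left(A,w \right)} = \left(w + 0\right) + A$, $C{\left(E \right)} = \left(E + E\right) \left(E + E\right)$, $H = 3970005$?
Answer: $\frac{3970005 \sqrt{1958}}{1958} \approx 89719.0$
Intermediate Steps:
$C{\left(E \right)} = 4 E^{2}$ ($C{\left(E \right)} = 2 E 2 E = 4 E^{2}$)
$h{\left(A,w \right)} = A + w$ ($h{\left(A,w \right)} = w + A = A + w$)
$a{\left(M,k \right)} = \sqrt{k + 4 k^{2}}$ ($a{\left(M,k \right)} = \sqrt{4 k^{2} + k} = \sqrt{k + 4 k^{2}}$)
$\frac{H}{a{\left(-1131,h{\left(20,s{\left(5,-2 \right)} \right)} \right)}} = \frac{3970005}{\sqrt{\left(20 + 2\right) \left(1 + 4 \left(20 + 2\right)\right)}} = \frac{3970005}{\sqrt{22 \left(1 + 4 \cdot 22\right)}} = \frac{3970005}{\sqrt{22 \left(1 + 88\right)}} = \frac{3970005}{\sqrt{22 \cdot 89}} = \frac{3970005}{\sqrt{1958}} = 3970005 \frac{\sqrt{1958}}{1958} = \frac{3970005 \sqrt{1958}}{1958}$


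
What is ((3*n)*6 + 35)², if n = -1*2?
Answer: 1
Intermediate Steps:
n = -2
((3*n)*6 + 35)² = ((3*(-2))*6 + 35)² = (-6*6 + 35)² = (-36 + 35)² = (-1)² = 1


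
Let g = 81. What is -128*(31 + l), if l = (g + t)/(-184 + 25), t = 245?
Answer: -589184/159 ≈ -3705.6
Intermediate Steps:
l = -326/159 (l = (81 + 245)/(-184 + 25) = 326/(-159) = 326*(-1/159) = -326/159 ≈ -2.0503)
-128*(31 + l) = -128*(31 - 326/159) = -128*4603/159 = -589184/159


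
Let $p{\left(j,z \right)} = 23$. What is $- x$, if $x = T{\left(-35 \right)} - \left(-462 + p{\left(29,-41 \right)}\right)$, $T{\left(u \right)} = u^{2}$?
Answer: $-1664$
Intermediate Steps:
$x = 1664$ ($x = \left(-35\right)^{2} - \left(-462 + 23\right) = 1225 - -439 = 1225 + 439 = 1664$)
$- x = \left(-1\right) 1664 = -1664$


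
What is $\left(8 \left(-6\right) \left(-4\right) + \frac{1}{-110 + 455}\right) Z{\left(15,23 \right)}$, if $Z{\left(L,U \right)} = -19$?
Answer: $- \frac{1258579}{345} \approx -3648.1$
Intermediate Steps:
$\left(8 \left(-6\right) \left(-4\right) + \frac{1}{-110 + 455}\right) Z{\left(15,23 \right)} = \left(8 \left(-6\right) \left(-4\right) + \frac{1}{-110 + 455}\right) \left(-19\right) = \left(\left(-48\right) \left(-4\right) + \frac{1}{345}\right) \left(-19\right) = \left(192 + \frac{1}{345}\right) \left(-19\right) = \frac{66241}{345} \left(-19\right) = - \frac{1258579}{345}$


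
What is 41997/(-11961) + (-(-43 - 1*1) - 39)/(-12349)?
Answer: -172893586/49235463 ≈ -3.5116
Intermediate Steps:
41997/(-11961) + (-(-43 - 1*1) - 39)/(-12349) = 41997*(-1/11961) + (-(-43 - 1) - 39)*(-1/12349) = -13999/3987 + (-1*(-44) - 39)*(-1/12349) = -13999/3987 + (44 - 39)*(-1/12349) = -13999/3987 + 5*(-1/12349) = -13999/3987 - 5/12349 = -172893586/49235463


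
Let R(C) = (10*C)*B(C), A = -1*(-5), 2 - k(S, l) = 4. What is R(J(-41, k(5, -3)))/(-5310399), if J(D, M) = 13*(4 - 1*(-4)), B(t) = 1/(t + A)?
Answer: -1040/578833491 ≈ -1.7967e-6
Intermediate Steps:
k(S, l) = -2 (k(S, l) = 2 - 1*4 = 2 - 4 = -2)
A = 5
B(t) = 1/(5 + t) (B(t) = 1/(t + 5) = 1/(5 + t))
J(D, M) = 104 (J(D, M) = 13*(4 + 4) = 13*8 = 104)
R(C) = 10*C/(5 + C) (R(C) = (10*C)/(5 + C) = 10*C/(5 + C))
R(J(-41, k(5, -3)))/(-5310399) = (10*104/(5 + 104))/(-5310399) = (10*104/109)*(-1/5310399) = (10*104*(1/109))*(-1/5310399) = (1040/109)*(-1/5310399) = -1040/578833491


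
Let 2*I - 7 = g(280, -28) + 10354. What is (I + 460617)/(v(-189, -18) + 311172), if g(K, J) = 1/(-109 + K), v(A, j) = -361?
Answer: 79651373/53148681 ≈ 1.4987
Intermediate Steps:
I = 885866/171 (I = 7/2 + (1/(-109 + 280) + 10354)/2 = 7/2 + (1/171 + 10354)/2 = 7/2 + (½)*(1770535/171) = 7/2 + 1770535/342 = 885866/171 ≈ 5180.5)
(I + 460617)/(v(-189, -18) + 311172) = (885866/171 + 460617)/(-361 + 311172) = (79651373/171)/310811 = (79651373/171)*(1/310811) = 79651373/53148681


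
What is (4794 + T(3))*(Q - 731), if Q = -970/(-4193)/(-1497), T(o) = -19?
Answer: -21909754305275/6276921 ≈ -3.4905e+6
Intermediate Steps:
Q = -970/6276921 (Q = -970*(-1/4193)*(-1/1497) = (970/4193)*(-1/1497) = -970/6276921 ≈ -0.00015453)
(4794 + T(3))*(Q - 731) = (4794 - 19)*(-970/6276921 - 731) = 4775*(-4588430221/6276921) = -21909754305275/6276921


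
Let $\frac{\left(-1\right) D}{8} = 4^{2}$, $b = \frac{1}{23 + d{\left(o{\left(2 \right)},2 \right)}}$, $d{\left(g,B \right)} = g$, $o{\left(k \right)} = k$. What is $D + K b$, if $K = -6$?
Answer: $- \frac{3206}{25} \approx -128.24$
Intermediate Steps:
$b = \frac{1}{25}$ ($b = \frac{1}{23 + 2} = \frac{1}{25} \approx 0.04$)
$D = -128$ ($D = - 8 \cdot 4^{2} = \left(-8\right) 16 = -128$)
$D + K b = -128 - \frac{6}{25} = - \frac{3206}{25}$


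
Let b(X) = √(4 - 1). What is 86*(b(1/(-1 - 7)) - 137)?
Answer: -11782 + 86*√3 ≈ -11633.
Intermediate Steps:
b(X) = √3
86*(b(1/(-1 - 7)) - 137) = 86*(√3 - 137) = 86*(-137 + √3) = -11782 + 86*√3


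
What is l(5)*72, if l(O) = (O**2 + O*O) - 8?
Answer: 3024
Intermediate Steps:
l(O) = -8 + 2*O**2 (l(O) = (O**2 + O**2) - 8 = 2*O**2 - 8 = -8 + 2*O**2)
l(5)*72 = (-8 + 2*5**2)*72 = (-8 + 2*25)*72 = (-8 + 50)*72 = 42*72 = 3024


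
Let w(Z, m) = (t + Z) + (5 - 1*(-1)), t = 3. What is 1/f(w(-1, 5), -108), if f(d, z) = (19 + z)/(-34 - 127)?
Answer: 161/89 ≈ 1.8090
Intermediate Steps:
w(Z, m) = 9 + Z (w(Z, m) = (3 + Z) + (5 - 1*(-1)) = (3 + Z) + (5 + 1) = (3 + Z) + 6 = 9 + Z)
f(d, z) = -19/161 - z/161 (f(d, z) = (19 + z)/(-161) = (19 + z)*(-1/161) = -19/161 - z/161)
1/f(w(-1, 5), -108) = 1/(-19/161 - 1/161*(-108)) = 1/(-19/161 + 108/161) = 1/(89/161) = 161/89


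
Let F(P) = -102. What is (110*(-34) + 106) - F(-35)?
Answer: -3532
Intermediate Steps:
(110*(-34) + 106) - F(-35) = (110*(-34) + 106) - 1*(-102) = (-3740 + 106) + 102 = -3634 + 102 = -3532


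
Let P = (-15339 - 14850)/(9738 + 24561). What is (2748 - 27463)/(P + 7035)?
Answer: -282566595/80421092 ≈ -3.5136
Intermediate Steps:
P = -10063/11433 (P = -30189/34299 = -30189*1/34299 = -10063/11433 ≈ -0.88017)
(2748 - 27463)/(P + 7035) = (2748 - 27463)/(-10063/11433 + 7035) = -24715/80421092/11433 = -24715*11433/80421092 = -282566595/80421092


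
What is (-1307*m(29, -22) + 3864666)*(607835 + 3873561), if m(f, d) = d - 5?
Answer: 17477242737180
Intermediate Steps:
m(f, d) = -5 + d
(-1307*m(29, -22) + 3864666)*(607835 + 3873561) = (-1307*(-5 - 22) + 3864666)*(607835 + 3873561) = (-1307*(-27) + 3864666)*4481396 = (35289 + 3864666)*4481396 = 3899955*4481396 = 17477242737180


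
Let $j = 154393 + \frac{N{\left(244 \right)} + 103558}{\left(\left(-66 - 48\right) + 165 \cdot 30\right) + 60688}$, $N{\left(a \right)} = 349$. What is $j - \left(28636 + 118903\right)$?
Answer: $\frac{449205403}{65524} \approx 6855.6$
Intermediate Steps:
$j = \frac{10116550839}{65524}$ ($j = 154393 + \frac{349 + 103558}{\left(\left(-66 - 48\right) + 165 \cdot 30\right) + 60688} = 154393 + \frac{103907}{\left(\left(-66 - 48\right) + 4950\right) + 60688} = 154393 + \frac{103907}{\left(-114 + 4950\right) + 60688} = 154393 + \frac{103907}{4836 + 60688} = 154393 + \frac{103907}{65524} = \frac{10116550839}{65524} \approx 1.5439 \cdot 10^{5}$)
$j - \left(28636 + 118903\right) = \frac{10116550839}{65524} - \left(28636 + 118903\right) = \frac{10116550839}{65524} - 147539 = \frac{449205403}{65524}$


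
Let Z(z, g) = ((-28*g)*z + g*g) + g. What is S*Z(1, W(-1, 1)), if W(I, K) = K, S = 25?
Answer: -650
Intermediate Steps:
Z(z, g) = g + g² - 28*g*z (Z(z, g) = (-28*g*z + g²) + g = (g² - 28*g*z) + g = g + g² - 28*g*z)
S*Z(1, W(-1, 1)) = 25*(1*(1 + 1 - 28*1)) = 25*(1*(1 + 1 - 28)) = 25*(1*(-26)) = 25*(-26) = -650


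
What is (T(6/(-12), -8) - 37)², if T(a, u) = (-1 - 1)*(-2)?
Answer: 1089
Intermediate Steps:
T(a, u) = 4 (T(a, u) = -2*(-2) = 4)
(T(6/(-12), -8) - 37)² = (4 - 37)² = (-33)² = 1089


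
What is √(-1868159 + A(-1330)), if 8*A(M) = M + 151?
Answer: I*√29892902/4 ≈ 1366.9*I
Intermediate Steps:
A(M) = 151/8 + M/8 (A(M) = (M + 151)/8 = (151 + M)/8 = 151/8 + M/8)
√(-1868159 + A(-1330)) = √(-1868159 + (151/8 + (⅛)*(-1330))) = √(-1868159 + (151/8 - 665/4)) = √(-1868159 - 1179/8) = √(-14946451/8) = I*√29892902/4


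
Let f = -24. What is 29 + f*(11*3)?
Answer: -763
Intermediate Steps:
29 + f*(11*3) = 29 - 264*3 = 29 - 24*33 = 29 - 792 = -763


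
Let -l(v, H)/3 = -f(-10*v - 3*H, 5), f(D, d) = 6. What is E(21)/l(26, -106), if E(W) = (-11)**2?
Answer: 121/18 ≈ 6.7222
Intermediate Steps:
l(v, H) = 18 (l(v, H) = -(-3)*6 = -3*(-6) = 18)
E(W) = 121
E(21)/l(26, -106) = 121/18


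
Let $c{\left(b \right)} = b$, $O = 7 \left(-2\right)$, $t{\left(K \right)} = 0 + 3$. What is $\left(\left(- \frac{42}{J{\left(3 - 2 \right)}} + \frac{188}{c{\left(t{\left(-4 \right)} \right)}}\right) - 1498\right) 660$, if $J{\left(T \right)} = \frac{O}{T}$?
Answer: $-945340$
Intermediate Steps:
$t{\left(K \right)} = 3$
$O = -14$
$J{\left(T \right)} = - \frac{14}{T}$
$\left(\left(- \frac{42}{J{\left(3 - 2 \right)}} + \frac{188}{c{\left(t{\left(-4 \right)} \right)}}\right) - 1498\right) 660 = \left(\left(- \frac{42}{\left(-14\right) \frac{1}{3 - 2}} + \frac{188}{3}\right) - 1498\right) 660 = \left(\left(- \frac{42}{\left(-14\right) 1^{-1}} + 188 \cdot \frac{1}{3}\right) - 1498\right) 660 = \left(\left(- \frac{42}{\left(-14\right) 1} + \frac{188}{3}\right) - 1498\right) 660 = \left(\left(- \frac{42}{-14} + \frac{188}{3}\right) - 1498\right) 660 = \left(\left(\left(-42\right) \left(- \frac{1}{14}\right) + \frac{188}{3}\right) - 1498\right) 660 = \left(\left(3 + \frac{188}{3}\right) - 1498\right) 660 = \left(\frac{197}{3} - 1498\right) 660 = \left(- \frac{4297}{3}\right) 660 = -945340$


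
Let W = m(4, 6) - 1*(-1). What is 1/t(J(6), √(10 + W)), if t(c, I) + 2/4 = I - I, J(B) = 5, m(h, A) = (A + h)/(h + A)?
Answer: -2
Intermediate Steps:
m(h, A) = 1 (m(h, A) = (A + h)/(A + h) = 1)
W = 2 (W = 1 - 1*(-1) = 1 + 1 = 2)
t(c, I) = -½ (t(c, I) = -½ + (I - I) = -½ + 0 = -½)
1/t(J(6), √(10 + W)) = 1/(-½) = -2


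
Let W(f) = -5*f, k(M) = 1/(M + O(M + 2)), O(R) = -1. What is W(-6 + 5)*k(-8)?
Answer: -5/9 ≈ -0.55556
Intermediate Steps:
k(M) = 1/(-1 + M) (k(M) = 1/(M - 1) = 1/(-1 + M))
W(-6 + 5)*k(-8) = (-5*(-6 + 5))/(-1 - 8) = -5*(-1)/(-9) = 5*(-⅑) = -5/9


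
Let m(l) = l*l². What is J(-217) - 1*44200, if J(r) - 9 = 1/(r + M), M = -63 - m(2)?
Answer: -12727009/288 ≈ -44191.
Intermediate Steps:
m(l) = l³
M = -71 (M = -63 - 1*2³ = -63 - 1*8 = -63 - 8 = -71)
J(r) = 9 + 1/(-71 + r) (J(r) = 9 + 1/(r - 71) = 9 + 1/(-71 + r))
J(-217) - 1*44200 = (-638 + 9*(-217))/(-71 - 217) - 1*44200 = (-638 - 1953)/(-288) - 44200 = -1/288*(-2591) - 44200 = 2591/288 - 44200 = -12727009/288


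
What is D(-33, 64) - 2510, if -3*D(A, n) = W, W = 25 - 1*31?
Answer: -2508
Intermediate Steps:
W = -6 (W = 25 - 31 = -6)
D(A, n) = 2 (D(A, n) = -⅓*(-6) = 2)
D(-33, 64) - 2510 = 2 - 2510 = -2508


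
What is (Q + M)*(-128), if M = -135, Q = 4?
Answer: 16768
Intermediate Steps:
(Q + M)*(-128) = (4 - 135)*(-128) = -131*(-128) = 16768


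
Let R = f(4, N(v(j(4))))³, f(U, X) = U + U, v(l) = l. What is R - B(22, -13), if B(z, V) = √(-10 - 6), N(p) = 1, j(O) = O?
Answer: 512 - 4*I ≈ 512.0 - 4.0*I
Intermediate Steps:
f(U, X) = 2*U
B(z, V) = 4*I (B(z, V) = √(-16) = 4*I)
R = 512 (R = (2*4)³ = 8³ = 512)
R - B(22, -13) = 512 - 4*I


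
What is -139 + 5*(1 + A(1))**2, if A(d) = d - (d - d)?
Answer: -119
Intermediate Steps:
A(d) = d (A(d) = d - 1*0 = d + 0 = d)
-139 + 5*(1 + A(1))**2 = -139 + 5*(1 + 1)**2 = -139 + 5*2**2 = -139 + 5*4 = -139 + 20 = -119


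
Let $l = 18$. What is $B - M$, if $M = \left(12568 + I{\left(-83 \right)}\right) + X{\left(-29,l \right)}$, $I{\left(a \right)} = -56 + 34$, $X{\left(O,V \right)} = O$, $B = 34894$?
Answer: $22377$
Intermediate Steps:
$I{\left(a \right)} = -22$
$M = 12517$ ($M = \left(12568 - 22\right) - 29 = 12546 - 29 = 12517$)
$B - M = 34894 - 12517 = 22377$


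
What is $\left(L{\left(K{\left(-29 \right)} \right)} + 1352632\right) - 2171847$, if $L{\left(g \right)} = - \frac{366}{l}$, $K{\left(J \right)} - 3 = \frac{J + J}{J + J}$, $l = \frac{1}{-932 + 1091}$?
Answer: $-877409$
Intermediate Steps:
$l = \frac{1}{159} \approx 0.0062893$
$K{\left(J \right)} = 4$ ($K{\left(J \right)} = 3 + \frac{J + J}{J + J} = 3 + \frac{2 J}{2 J} = 3 + 2 J \frac{1}{2 J} = 3 + 1 = 4$)
$L{\left(g \right)} = -58194$ ($L{\left(g \right)} = - 366 \frac{1}{\frac{1}{159}} = \left(-366\right) 159 = -58194$)
$\left(L{\left(K{\left(-29 \right)} \right)} + 1352632\right) - 2171847 = \left(-58194 + 1352632\right) - 2171847 = 1294438 - 2171847 = -877409$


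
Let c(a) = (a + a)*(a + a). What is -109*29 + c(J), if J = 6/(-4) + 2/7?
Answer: -154600/49 ≈ -3155.1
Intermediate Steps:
J = -17/14 (J = 6*(-¼) + 2*(⅐) = -3/2 + 2/7 = -17/14 ≈ -1.2143)
c(a) = 4*a² (c(a) = (2*a)*(2*a) = 4*a²)
-109*29 + c(J) = -109*29 + 4*(-17/14)² = -3161 + 4*(289/196) = -3161 + 289/49 = -154600/49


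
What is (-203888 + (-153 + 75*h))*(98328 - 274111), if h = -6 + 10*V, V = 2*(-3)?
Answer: 36737064953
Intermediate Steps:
V = -6
h = -66 (h = -6 + 10*(-6) = -6 - 60 = -66)
(-203888 + (-153 + 75*h))*(98328 - 274111) = (-203888 + (-153 + 75*(-66)))*(98328 - 274111) = (-203888 + (-153 - 4950))*(-175783) = (-203888 - 5103)*(-175783) = -208991*(-175783) = 36737064953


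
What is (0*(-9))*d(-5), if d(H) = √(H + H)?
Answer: 0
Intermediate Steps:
d(H) = √2*√H (d(H) = √(2*H) = √2*√H)
(0*(-9))*d(-5) = (0*(-9))*(√2*√(-5)) = 0*(√2*(I*√5)) = 0*(I*√10) = 0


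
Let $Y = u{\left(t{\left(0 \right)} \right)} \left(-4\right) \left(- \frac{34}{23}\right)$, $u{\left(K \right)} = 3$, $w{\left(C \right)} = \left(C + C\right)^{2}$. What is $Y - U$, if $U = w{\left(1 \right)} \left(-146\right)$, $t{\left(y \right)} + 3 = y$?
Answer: $\frac{13840}{23} \approx 601.74$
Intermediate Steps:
$t{\left(y \right)} = -3 + y$
$w{\left(C \right)} = 4 C^{2}$ ($w{\left(C \right)} = \left(2 C\right)^{2} = 4 C^{2}$)
$U = -584$ ($U = 4 \cdot 1^{2} \left(-146\right) = 4 \cdot 1 \left(-146\right) = 4 \left(-146\right) = -584$)
$Y = \frac{408}{23}$ ($Y = 3 \left(-4\right) \left(- \frac{34}{23}\right) = - 12 \left(\left(-34\right) \frac{1}{23}\right) = \left(-12\right) \left(- \frac{34}{23}\right) = \frac{408}{23} \approx 17.739$)
$Y - U = \frac{408}{23} - -584 = \frac{408}{23} + 584 = \frac{13840}{23}$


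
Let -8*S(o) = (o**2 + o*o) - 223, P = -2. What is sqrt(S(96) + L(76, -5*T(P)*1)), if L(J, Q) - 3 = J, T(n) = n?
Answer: 9*I*sqrt(434)/4 ≈ 46.873*I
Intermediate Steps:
L(J, Q) = 3 + J
S(o) = 223/8 - o**2/4 (S(o) = -((o**2 + o*o) - 223)/8 = -((o**2 + o**2) - 223)/8 = -(2*o**2 - 223)/8 = -(-223 + 2*o**2)/8 = 223/8 - o**2/4)
sqrt(S(96) + L(76, -5*T(P)*1)) = sqrt((223/8 - 1/4*96**2) + (3 + 76)) = sqrt((223/8 - 1/4*9216) + 79) = sqrt((223/8 - 2304) + 79) = sqrt(-18209/8 + 79) = sqrt(-17577/8) = 9*I*sqrt(434)/4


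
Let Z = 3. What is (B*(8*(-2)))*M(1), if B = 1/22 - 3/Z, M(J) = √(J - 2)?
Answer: 168*I/11 ≈ 15.273*I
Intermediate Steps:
M(J) = √(-2 + J)
B = -21/22 (B = 1/22 - 3/3 = 1*(1/22) - 3*⅓ = 1/22 - 1 = -21/22 ≈ -0.95455)
(B*(8*(-2)))*M(1) = (-84*(-2)/11)*√(-2 + 1) = (-21/22*(-16))*√(-1) = 168*I/11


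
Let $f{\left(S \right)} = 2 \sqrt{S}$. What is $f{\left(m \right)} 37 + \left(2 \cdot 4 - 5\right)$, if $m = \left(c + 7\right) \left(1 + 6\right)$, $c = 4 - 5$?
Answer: $3 + 74 \sqrt{42} \approx 482.57$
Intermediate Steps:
$c = -1$ ($c = 4 - 5 = -1$)
$m = 42$ ($m = \left(-1 + 7\right) \left(1 + 6\right) = 6 \cdot 7 = 42$)
$f{\left(m \right)} 37 + \left(2 \cdot 4 - 5\right) = 2 \sqrt{42} \cdot 37 + \left(2 \cdot 4 - 5\right) = 74 \sqrt{42} + \left(8 - 5\right) = 74 \sqrt{42} + 3 = 3 + 74 \sqrt{42}$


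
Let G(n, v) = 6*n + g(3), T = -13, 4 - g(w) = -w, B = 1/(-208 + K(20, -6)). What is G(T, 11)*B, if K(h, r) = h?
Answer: 71/188 ≈ 0.37766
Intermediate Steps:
B = -1/188 (B = 1/(-208 + 20) = 1/(-188) = -1/188 ≈ -0.0053191)
g(w) = 4 + w (g(w) = 4 - (-1)*w = 4 + w)
G(n, v) = 7 + 6*n (G(n, v) = 6*n + (4 + 3) = 6*n + 7 = 7 + 6*n)
G(T, 11)*B = (7 + 6*(-13))*(-1/188) = (7 - 78)*(-1/188) = -71*(-1/188) = 71/188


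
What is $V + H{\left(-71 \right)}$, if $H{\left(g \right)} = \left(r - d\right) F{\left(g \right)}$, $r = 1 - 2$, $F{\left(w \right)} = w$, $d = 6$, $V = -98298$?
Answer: $-97801$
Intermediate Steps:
$r = -1$
$H{\left(g \right)} = - 7 g$ ($H{\left(g \right)} = \left(-1 - 6\right) g = - 7 g$)
$V + H{\left(-71 \right)} = -98298 - -497 = -98298 + 497 = -97801$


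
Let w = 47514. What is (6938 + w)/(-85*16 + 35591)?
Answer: 54452/34231 ≈ 1.5907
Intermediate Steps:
(6938 + w)/(-85*16 + 35591) = (6938 + 47514)/(-85*16 + 35591) = 54452/(-1360 + 35591) = 54452/34231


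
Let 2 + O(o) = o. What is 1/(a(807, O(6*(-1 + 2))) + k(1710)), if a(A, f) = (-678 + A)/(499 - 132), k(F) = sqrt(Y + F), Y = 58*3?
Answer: -15781/84579145 + 269378*sqrt(471)/253737435 ≈ 0.022854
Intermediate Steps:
Y = 174
O(o) = -2 + o
k(F) = sqrt(174 + F)
a(A, f) = -678/367 + A/367 (a(A, f) = (-678 + A)/367 = (-678 + A)*(1/367) = -678/367 + A/367)
1/(a(807, O(6*(-1 + 2))) + k(1710)) = 1/((-678/367 + (1/367)*807) + sqrt(174 + 1710)) = 1/((-678/367 + 807/367) + sqrt(1884)) = 1/(129/367 + 2*sqrt(471))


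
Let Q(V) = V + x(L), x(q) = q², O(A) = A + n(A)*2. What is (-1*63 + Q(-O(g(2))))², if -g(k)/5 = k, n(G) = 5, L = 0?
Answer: 3969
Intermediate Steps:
g(k) = -5*k
O(A) = 10 + A (O(A) = A + 5*2 = A + 10 = 10 + A)
Q(V) = V (Q(V) = V + 0² = V + 0 = V)
(-1*63 + Q(-O(g(2))))² = (-1*63 - (10 - 5*2))² = (-63 - (10 - 10))² = (-63 - 1*0)² = (-63 + 0)² = (-63)² = 3969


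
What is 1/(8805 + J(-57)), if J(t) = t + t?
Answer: 1/8691 ≈ 0.00011506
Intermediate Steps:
J(t) = 2*t
1/(8805 + J(-57)) = 1/(8805 + 2*(-57)) = 1/(8805 - 114) = 1/8691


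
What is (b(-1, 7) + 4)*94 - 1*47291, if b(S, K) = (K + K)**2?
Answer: -28491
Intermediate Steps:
b(S, K) = 4*K**2 (b(S, K) = (2*K)**2 = 4*K**2)
(b(-1, 7) + 4)*94 - 1*47291 = (4*7**2 + 4)*94 - 1*47291 = (4*49 + 4)*94 - 47291 = (196 + 4)*94 - 47291 = 200*94 - 47291 = 18800 - 47291 = -28491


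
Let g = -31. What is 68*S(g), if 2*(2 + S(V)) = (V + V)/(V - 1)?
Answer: -561/8 ≈ -70.125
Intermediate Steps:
S(V) = -2 + V/(-1 + V) (S(V) = -2 + ((V + V)/(V - 1))/2 = -2 + ((2*V)/(-1 + V))/2 = -2 + (2*V/(-1 + V))/2 = -2 + V/(-1 + V))
68*S(g) = 68*((2 - 1*(-31))/(-1 - 31)) = 68*((2 + 31)/(-32)) = 68*(-1/32*33) = 68*(-33/32) = -561/8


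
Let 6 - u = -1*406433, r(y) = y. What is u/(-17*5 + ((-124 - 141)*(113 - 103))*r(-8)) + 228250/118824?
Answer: 26557103243/1254484380 ≈ 21.170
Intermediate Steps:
u = 406439 (u = 6 - (-1)*406433 = 6 - 1*(-406433) = 6 + 406433 = 406439)
u/(-17*5 + ((-124 - 141)*(113 - 103))*r(-8)) + 228250/118824 = 406439/(-17*5 + ((-124 - 141)*(113 - 103))*(-8)) + 228250/118824 = 406439/(-85 - 265*10*(-8)) + 228250*(1/118824) = 406439/(-85 - 2650*(-8)) + 114125/59412 = 406439/(-85 + 21200) + 114125/59412 = 406439/21115 + 114125/59412 = 26557103243/1254484380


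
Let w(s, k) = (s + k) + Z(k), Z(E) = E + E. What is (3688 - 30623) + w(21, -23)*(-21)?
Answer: -25927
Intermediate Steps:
Z(E) = 2*E
w(s, k) = s + 3*k (w(s, k) = (s + k) + 2*k = (k + s) + 2*k = s + 3*k)
(3688 - 30623) + w(21, -23)*(-21) = (3688 - 30623) + (21 + 3*(-23))*(-21) = -26935 + (21 - 69)*(-21) = -26935 - 48*(-21) = -26935 + 1008 = -25927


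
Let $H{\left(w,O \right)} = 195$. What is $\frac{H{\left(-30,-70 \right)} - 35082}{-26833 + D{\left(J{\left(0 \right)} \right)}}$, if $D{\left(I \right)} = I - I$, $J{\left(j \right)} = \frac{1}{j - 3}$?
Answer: $\frac{34887}{26833} \approx 1.3002$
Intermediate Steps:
$J{\left(j \right)} = \frac{1}{-3 + j}$
$D{\left(I \right)} = 0$
$\frac{H{\left(-30,-70 \right)} - 35082}{-26833 + D{\left(J{\left(0 \right)} \right)}} = \frac{195 - 35082}{-26833 + 0} = - \frac{34887}{-26833} = \left(-34887\right) \left(- \frac{1}{26833}\right) = \frac{34887}{26833}$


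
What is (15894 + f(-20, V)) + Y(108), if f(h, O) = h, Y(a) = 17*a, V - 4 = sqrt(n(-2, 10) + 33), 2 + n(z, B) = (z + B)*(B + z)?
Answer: 17710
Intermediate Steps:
n(z, B) = -2 + (B + z)**2 (n(z, B) = -2 + (z + B)*(B + z) = -2 + (B + z)*(B + z) = -2 + (B + z)**2)
V = 4 + sqrt(95) (V = 4 + sqrt((-2 + (10 - 2)**2) + 33) = 4 + sqrt((-2 + 8**2) + 33) = 4 + sqrt((-2 + 64) + 33) = 4 + sqrt(62 + 33) = 4 + sqrt(95) ≈ 13.747)
(15894 + f(-20, V)) + Y(108) = (15894 - 20) + 17*108 = 15874 + 1836 = 17710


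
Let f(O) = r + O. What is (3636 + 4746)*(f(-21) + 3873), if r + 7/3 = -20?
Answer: 32100266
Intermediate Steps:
r = -67/3 (r = -7/3 - 20 = -67/3 ≈ -22.333)
f(O) = -67/3 + O
(3636 + 4746)*(f(-21) + 3873) = (3636 + 4746)*((-67/3 - 21) + 3873) = 8382*(-130/3 + 3873) = 8382*(11489/3) = 32100266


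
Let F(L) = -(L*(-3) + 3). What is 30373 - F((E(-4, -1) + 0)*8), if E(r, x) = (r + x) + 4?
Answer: 30400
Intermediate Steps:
E(r, x) = 4 + r + x
F(L) = -3 + 3*L (F(L) = -(-3*L + 3) = -(3 - 3*L) = -3 + 3*L)
30373 - F((E(-4, -1) + 0)*8) = 30373 - (-3 + 3*(((4 - 4 - 1) + 0)*8)) = 30373 - (-3 + 3*((-1 + 0)*8)) = 30373 - (-3 + 3*(-1*8)) = 30373 - (-3 + 3*(-8)) = 30373 - (-3 - 24) = 30373 - 1*(-27) = 30373 + 27 = 30400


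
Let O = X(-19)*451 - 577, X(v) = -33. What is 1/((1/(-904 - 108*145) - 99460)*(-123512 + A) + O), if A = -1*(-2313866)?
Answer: -8282/1804255435547777 ≈ -4.5903e-12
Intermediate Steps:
A = 2313866
O = -15460 (O = -33*451 - 577 = -14883 - 577 = -15460)
1/((1/(-904 - 108*145) - 99460)*(-123512 + A) + O) = 1/((1/(-904 - 108*145) - 99460)*(-123512 + 2313866) - 15460) = 1/((1/(-904 - 15660) - 99460)*2190354 - 15460) = 1/((1/(-16564) - 99460)*2190354 - 15460) = 1/((-1/16564 - 99460)*2190354 - 15460) = 1/(-1647455441/16564*2190354 - 15460) = 1/(-1804255307508057/8282 - 15460) = 1/(-1804255435547777/8282) = -8282/1804255435547777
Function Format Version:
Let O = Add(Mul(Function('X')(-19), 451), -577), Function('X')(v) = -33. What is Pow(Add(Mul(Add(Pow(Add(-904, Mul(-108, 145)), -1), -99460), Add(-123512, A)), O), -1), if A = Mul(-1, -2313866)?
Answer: Rational(-8282, 1804255435547777) ≈ -4.5903e-12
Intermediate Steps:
A = 2313866
O = -15460 (O = Add(Mul(-33, 451), -577) = Add(-14883, -577) = -15460)
Pow(Add(Mul(Add(Pow(Add(-904, Mul(-108, 145)), -1), -99460), Add(-123512, A)), O), -1) = Pow(Add(Mul(Add(Pow(Add(-904, Mul(-108, 145)), -1), -99460), Add(-123512, 2313866)), -15460), -1) = Pow(Add(Mul(Add(Pow(Add(-904, -15660), -1), -99460), 2190354), -15460), -1) = Pow(Add(Mul(Add(Pow(-16564, -1), -99460), 2190354), -15460), -1) = Pow(Add(Mul(Add(Rational(-1, 16564), -99460), 2190354), -15460), -1) = Pow(Add(Mul(Rational(-1647455441, 16564), 2190354), -15460), -1) = Pow(Add(Rational(-1804255307508057, 8282), -15460), -1) = Pow(Rational(-1804255435547777, 8282), -1) = Rational(-8282, 1804255435547777)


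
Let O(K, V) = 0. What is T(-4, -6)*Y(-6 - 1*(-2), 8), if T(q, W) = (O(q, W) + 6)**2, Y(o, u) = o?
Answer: -144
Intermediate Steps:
T(q, W) = 36 (T(q, W) = (0 + 6)**2 = 6**2 = 36)
T(-4, -6)*Y(-6 - 1*(-2), 8) = 36*(-6 - 1*(-2)) = 36*(-6 + 2) = 36*(-4) = -144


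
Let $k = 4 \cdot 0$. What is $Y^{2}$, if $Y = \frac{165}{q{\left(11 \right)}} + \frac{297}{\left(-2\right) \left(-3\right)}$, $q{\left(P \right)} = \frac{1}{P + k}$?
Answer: $\frac{13905441}{4} \approx 3.4764 \cdot 10^{6}$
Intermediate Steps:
$k = 0$
$q{\left(P \right)} = \frac{1}{P}$ ($q{\left(P \right)} = \frac{1}{P + 0} = \frac{1}{P}$)
$Y = \frac{3729}{2}$ ($Y = \frac{165}{\frac{1}{11}} + \frac{297}{\left(-2\right) \left(-3\right)} = 165 \frac{1}{\frac{1}{11}} + \frac{297}{6} = 165 \cdot 11 + 297 \cdot \frac{1}{6} = 1815 + \frac{99}{2} = \frac{3729}{2} \approx 1864.5$)
$Y^{2} = \left(\frac{3729}{2}\right)^{2} = \frac{13905441}{4}$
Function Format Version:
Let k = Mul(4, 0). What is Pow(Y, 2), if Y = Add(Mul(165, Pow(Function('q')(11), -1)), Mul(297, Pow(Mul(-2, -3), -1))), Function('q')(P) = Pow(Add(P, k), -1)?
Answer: Rational(13905441, 4) ≈ 3.4764e+6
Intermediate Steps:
k = 0
Function('q')(P) = Pow(P, -1) (Function('q')(P) = Pow(Add(P, 0), -1) = Pow(P, -1))
Y = Rational(3729, 2) (Y = Add(Mul(165, Pow(Pow(11, -1), -1)), Mul(297, Pow(Mul(-2, -3), -1))) = Add(Mul(165, Pow(Rational(1, 11), -1)), Mul(297, Pow(6, -1))) = Add(Mul(165, 11), Mul(297, Rational(1, 6))) = Add(1815, Rational(99, 2)) = Rational(3729, 2) ≈ 1864.5)
Pow(Y, 2) = Pow(Rational(3729, 2), 2) = Rational(13905441, 4)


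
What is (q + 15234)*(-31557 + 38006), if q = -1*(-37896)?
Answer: 342635370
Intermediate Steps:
q = 37896
(q + 15234)*(-31557 + 38006) = (37896 + 15234)*(-31557 + 38006) = 53130*6449 = 342635370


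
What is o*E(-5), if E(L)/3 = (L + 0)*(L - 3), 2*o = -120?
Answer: -7200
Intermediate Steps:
o = -60 (o = (1/2)*(-120) = -60)
E(L) = 3*L*(-3 + L) (E(L) = 3*((L + 0)*(L - 3)) = 3*(L*(-3 + L)) = 3*L*(-3 + L))
o*E(-5) = -180*(-5)*(-3 - 5) = -180*(-5)*(-8) = -60*120 = -7200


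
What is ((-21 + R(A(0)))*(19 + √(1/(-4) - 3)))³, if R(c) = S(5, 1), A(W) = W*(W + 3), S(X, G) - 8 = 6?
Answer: -9156385/4 - 1481417*I*√13/8 ≈ -2.2891e+6 - 6.6767e+5*I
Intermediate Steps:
S(X, G) = 14 (S(X, G) = 8 + 6 = 14)
A(W) = W*(3 + W)
R(c) = 14
((-21 + R(A(0)))*(19 + √(1/(-4) - 3)))³ = ((-21 + 14)*(19 + √(1/(-4) - 3)))³ = (-7*(19 + √(-¼ - 3)))³ = (-7*(19 + √(-13/4)))³ = (-7*(19 + I*√13/2))³ = (-133 - 7*I*√13/2)³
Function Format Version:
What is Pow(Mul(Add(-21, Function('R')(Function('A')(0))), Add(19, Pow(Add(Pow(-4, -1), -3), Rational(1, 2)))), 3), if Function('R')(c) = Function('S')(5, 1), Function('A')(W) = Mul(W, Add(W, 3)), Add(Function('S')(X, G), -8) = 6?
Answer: Add(Rational(-9156385, 4), Mul(Rational(-1481417, 8), I, Pow(13, Rational(1, 2)))) ≈ Add(-2.2891e+6, Mul(-6.6767e+5, I))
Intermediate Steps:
Function('S')(X, G) = 14 (Function('S')(X, G) = Add(8, 6) = 14)
Function('A')(W) = Mul(W, Add(3, W))
Function('R')(c) = 14
Pow(Mul(Add(-21, Function('R')(Function('A')(0))), Add(19, Pow(Add(Pow(-4, -1), -3), Rational(1, 2)))), 3) = Pow(Mul(Add(-21, 14), Add(19, Pow(Add(Pow(-4, -1), -3), Rational(1, 2)))), 3) = Pow(Mul(-7, Add(19, Pow(Add(Rational(-1, 4), -3), Rational(1, 2)))), 3) = Pow(Mul(-7, Add(19, Pow(Rational(-13, 4), Rational(1, 2)))), 3) = Pow(Mul(-7, Add(19, Mul(Rational(1, 2), I, Pow(13, Rational(1, 2))))), 3) = Pow(Add(-133, Mul(Rational(-7, 2), I, Pow(13, Rational(1, 2)))), 3)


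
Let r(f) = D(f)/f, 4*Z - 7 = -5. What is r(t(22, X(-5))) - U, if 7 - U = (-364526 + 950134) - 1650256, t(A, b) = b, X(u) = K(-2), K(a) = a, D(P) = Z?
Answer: -4258621/4 ≈ -1.0647e+6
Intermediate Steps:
Z = ½ (Z = 7/4 + (¼)*(-5) = 7/4 - 5/4 = ½ ≈ 0.50000)
D(P) = ½
X(u) = -2
r(f) = 1/(2*f)
U = 1064655 (U = 7 - ((-364526 + 950134) - 1650256) = 7 - (585608 - 1650256) = 7 - 1*(-1064648) = 7 + 1064648 = 1064655)
r(t(22, X(-5))) - U = (½)/(-2) - 1*1064655 = (½)*(-½) - 1064655 = -¼ - 1064655 = -4258621/4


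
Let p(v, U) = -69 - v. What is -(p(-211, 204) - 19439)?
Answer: 19297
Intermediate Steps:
-(p(-211, 204) - 19439) = -((-69 - 1*(-211)) - 19439) = -((-69 + 211) - 19439) = -(142 - 19439) = -1*(-19297) = 19297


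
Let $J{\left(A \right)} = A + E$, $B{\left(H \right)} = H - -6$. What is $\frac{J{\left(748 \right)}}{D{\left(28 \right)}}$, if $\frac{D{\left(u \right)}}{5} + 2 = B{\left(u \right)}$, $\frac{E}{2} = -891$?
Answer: $- \frac{517}{80} \approx -6.4625$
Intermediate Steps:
$E = -1782$ ($E = 2 \left(-891\right) = -1782$)
$B{\left(H \right)} = 6 + H$ ($B{\left(H \right)} = H + 6 = 6 + H$)
$D{\left(u \right)} = 20 + 5 u$ ($D{\left(u \right)} = -10 + 5 \left(6 + u\right) = -10 + \left(30 + 5 u\right) = 20 + 5 u$)
$J{\left(A \right)} = -1782 + A$ ($J{\left(A \right)} = A - 1782 = -1782 + A$)
$\frac{J{\left(748 \right)}}{D{\left(28 \right)}} = \frac{-1782 + 748}{20 + 5 \cdot 28} = - \frac{1034}{20 + 140} = - \frac{1034}{160} = \left(-1034\right) \frac{1}{160} = - \frac{517}{80}$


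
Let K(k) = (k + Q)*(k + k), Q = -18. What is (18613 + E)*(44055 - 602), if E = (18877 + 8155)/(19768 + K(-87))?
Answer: 809630390781/1001 ≈ 8.0882e+8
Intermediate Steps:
K(k) = 2*k*(-18 + k) (K(k) = (k - 18)*(k + k) = (-18 + k)*(2*k) = 2*k*(-18 + k))
E = 13516/19019 (E = (18877 + 8155)/(19768 + 2*(-87)*(-18 - 87)) = 27032/(19768 + 2*(-87)*(-105)) = 27032/(19768 + 18270) = 27032/38038 = 27032*(1/38038) = 13516/19019 ≈ 0.71066)
(18613 + E)*(44055 - 602) = (18613 + 13516/19019)*(44055 - 602) = (354014163/19019)*43453 = 809630390781/1001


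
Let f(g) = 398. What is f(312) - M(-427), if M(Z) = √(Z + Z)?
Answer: 398 - I*√854 ≈ 398.0 - 29.223*I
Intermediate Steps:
M(Z) = √2*√Z (M(Z) = √(2*Z) = √2*√Z)
f(312) - M(-427) = 398 - √2*√(-427) = 398 - √2*I*√427 = 398 - I*√854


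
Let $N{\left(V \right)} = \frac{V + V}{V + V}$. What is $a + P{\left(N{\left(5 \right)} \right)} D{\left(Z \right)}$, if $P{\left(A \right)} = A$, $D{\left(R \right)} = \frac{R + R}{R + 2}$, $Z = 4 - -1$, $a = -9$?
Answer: $- \frac{53}{7} \approx -7.5714$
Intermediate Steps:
$Z = 5$ ($Z = 4 + 1 = 5$)
$N{\left(V \right)} = 1$ ($N{\left(V \right)} = \frac{2 V}{2 V} = 2 V \frac{1}{2 V} = 1$)
$D{\left(R \right)} = \frac{2 R}{2 + R}$
$a + P{\left(N{\left(5 \right)} \right)} D{\left(Z \right)} = -9 + 1 \cdot 2 \cdot 5 \frac{1}{2 + 5} = -9 + 1 \cdot 2 \cdot 5 \cdot \frac{1}{7} = -9 + 1 \cdot \frac{10}{7} = -9 + \frac{10}{7} = - \frac{53}{7}$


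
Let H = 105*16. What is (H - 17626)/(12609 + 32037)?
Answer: -1139/3189 ≈ -0.35717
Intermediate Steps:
H = 1680
(H - 17626)/(12609 + 32037) = (1680 - 17626)/(12609 + 32037) = -15946/44646 = -15946*1/44646 = -1139/3189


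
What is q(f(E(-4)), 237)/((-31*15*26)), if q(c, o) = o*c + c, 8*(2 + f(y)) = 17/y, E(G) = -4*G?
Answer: 28441/773760 ≈ 0.036757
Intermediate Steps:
f(y) = -2 + 17/(8*y) (f(y) = -2 + (17/y)/8 = -2 + 17/(8*y))
q(c, o) = c + c*o (q(c, o) = c*o + c = c + c*o)
q(f(E(-4)), 237)/((-31*15*26)) = ((-2 + 17/(8*((-4*(-4)))))*(1 + 237))/((-31*15*26)) = ((-2 + (17/8)/16)*238)/((-465*26)) = ((-2 + (17/8)*(1/16))*238)/(-12090) = ((-2 + 17/128)*238)*(-1/12090) = -239/128*238*(-1/12090) = -28441/64*(-1/12090) = 28441/773760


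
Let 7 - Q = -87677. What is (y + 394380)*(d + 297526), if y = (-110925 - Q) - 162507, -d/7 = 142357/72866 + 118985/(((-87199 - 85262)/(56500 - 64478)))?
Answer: 18043052449405610088/2094423871 ≈ 8.6148e+9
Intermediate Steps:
Q = 87684 (Q = 7 - 1*(-87677) = 7 + 87677 = 87684)
d = -484354499778499/12566543226 (d = -7*(142357/72866 + 118985/(((-87199 - 85262)/(56500 - 64478)))) = -7*(142357*(1/72866) + 118985/((-172461/(-7978)))) = -7*(142357/72866 + 118985/((-172461*(-1/7978)))) = -7*(142357/72866 + 118985/(172461/7978)) = -7*(142357/72866 + 118985*(7978/172461)) = -7*(142357/72866 + 949262330/172461) = -7*69193499968357/12566543226 = -484354499778499/12566543226 ≈ -38543.)
y = -361116 (y = (-110925 - 1*87684) - 162507 = (-110925 - 87684) - 162507 = -198609 - 162507 = -361116)
(y + 394380)*(d + 297526) = (-361116 + 394380)*(-484354499778499/12566543226 + 297526) = 33264*(3254518840080377/12566543226) = 18043052449405610088/2094423871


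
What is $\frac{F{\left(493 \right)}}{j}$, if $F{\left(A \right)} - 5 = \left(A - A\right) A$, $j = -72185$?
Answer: $- \frac{1}{14437} \approx -6.9266 \cdot 10^{-5}$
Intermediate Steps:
$F{\left(A \right)} = 5$ ($F{\left(A \right)} = 5 + \left(A - A\right) A = 5 + 0 A = 5 + 0 = 5$)
$\frac{F{\left(493 \right)}}{j} = \frac{5}{-72185} = 5 \left(- \frac{1}{72185}\right) = - \frac{1}{14437}$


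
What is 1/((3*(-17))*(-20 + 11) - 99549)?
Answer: -1/99090 ≈ -1.0092e-5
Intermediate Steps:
1/((3*(-17))*(-20 + 11) - 99549) = 1/(-51*(-9) - 99549) = 1/(459 - 99549) = 1/(-99090) = -1/99090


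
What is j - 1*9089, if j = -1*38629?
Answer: -47718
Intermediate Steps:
j = -38629
j - 1*9089 = -38629 - 1*9089 = -38629 - 9089 = -47718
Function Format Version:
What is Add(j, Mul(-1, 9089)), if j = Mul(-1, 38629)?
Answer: -47718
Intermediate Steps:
j = -38629
Add(j, Mul(-1, 9089)) = Add(-38629, Mul(-1, 9089)) = Add(-38629, -9089) = -47718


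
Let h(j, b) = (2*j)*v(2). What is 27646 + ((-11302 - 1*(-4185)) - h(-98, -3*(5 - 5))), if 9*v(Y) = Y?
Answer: 185153/9 ≈ 20573.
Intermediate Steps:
v(Y) = Y/9
h(j, b) = 4*j/9 (h(j, b) = (2*j)*((1/9)*2) = (2*j)*(2/9) = 4*j/9)
27646 + ((-11302 - 1*(-4185)) - h(-98, -3*(5 - 5))) = 27646 + ((-11302 - 1*(-4185)) - 4*(-98)/9) = 27646 + ((-11302 + 4185) - 1*(-392/9)) = 27646 + (-7117 + 392/9) = 27646 - 63661/9 = 185153/9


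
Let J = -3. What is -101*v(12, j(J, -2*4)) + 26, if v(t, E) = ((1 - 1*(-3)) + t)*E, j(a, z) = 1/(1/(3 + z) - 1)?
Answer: 4118/3 ≈ 1372.7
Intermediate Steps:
j(a, z) = 1/(-1 + 1/(3 + z))
v(t, E) = E*(4 + t) (v(t, E) = ((1 + 3) + t)*E = (4 + t)*E = E*(4 + t))
-101*v(12, j(J, -2*4)) + 26 = -101*(-3 - (-2)*4)/(2 - 2*4)*(4 + 12) + 26 = -101*(-3 - 1*(-8))/(2 - 8)*16 + 26 = -101*(-3 + 8)/(-6)*16 + 26 = -101*(-⅙*5)*16 + 26 = -(-505)*16/6 + 26 = -101*(-40/3) + 26 = 4040/3 + 26 = 4118/3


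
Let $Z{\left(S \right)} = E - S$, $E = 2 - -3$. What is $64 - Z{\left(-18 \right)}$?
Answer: $41$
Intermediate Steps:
$E = 5$ ($E = 2 + 3 = 5$)
$Z{\left(S \right)} = 5 - S$
$64 - Z{\left(-18 \right)} = 64 - \left(5 - -18\right) = 64 - \left(5 + 18\right) = 64 - 23 = 41$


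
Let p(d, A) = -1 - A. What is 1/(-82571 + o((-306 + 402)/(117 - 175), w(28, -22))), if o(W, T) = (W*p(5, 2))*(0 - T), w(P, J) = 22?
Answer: -29/2397727 ≈ -1.2095e-5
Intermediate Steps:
o(W, T) = 3*T*W (o(W, T) = (W*(-1 - 1*2))*(0 - T) = (W*(-1 - 2))*(-T) = (W*(-3))*(-T) = (-3*W)*(-T) = 3*T*W)
1/(-82571 + o((-306 + 402)/(117 - 175), w(28, -22))) = 1/(-82571 + 3*22*((-306 + 402)/(117 - 175))) = 1/(-82571 + 3*22*(96/(-58))) = 1/(-82571 + 3*22*(96*(-1/58))) = 1/(-82571 + 3*22*(-48/29)) = 1/(-82571 - 3168/29) = 1/(-2397727/29) = -29/2397727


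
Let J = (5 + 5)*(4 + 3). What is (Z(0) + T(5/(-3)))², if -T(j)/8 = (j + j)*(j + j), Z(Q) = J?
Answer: 28900/81 ≈ 356.79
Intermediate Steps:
J = 70 (J = 10*7 = 70)
Z(Q) = 70
T(j) = -32*j² (T(j) = -8*(j + j)*(j + j) = -8*2*j*2*j = -32*j²)
(Z(0) + T(5/(-3)))² = (70 - 32*(5/(-3))²)² = (70 - 32*(5*(-⅓))²)² = (70 - 32*(-5/3)²)² = (70 - 32*25/9)² = (70 - 800/9)² = (-170/9)² = 28900/81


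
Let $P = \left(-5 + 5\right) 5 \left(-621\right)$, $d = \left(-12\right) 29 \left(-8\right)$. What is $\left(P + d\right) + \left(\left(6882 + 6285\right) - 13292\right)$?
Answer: $2659$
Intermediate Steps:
$d = 2784$ ($d = \left(-348\right) \left(-8\right) = 2784$)
$P = 0$ ($P = 0 \cdot 5 \left(-621\right) = 0 \left(-621\right) = 0$)
$\left(P + d\right) + \left(\left(6882 + 6285\right) - 13292\right) = \left(0 + 2784\right) + \left(\left(6882 + 6285\right) - 13292\right) = 2784 + \left(13167 - 13292\right) = 2784 - 125 = 2659$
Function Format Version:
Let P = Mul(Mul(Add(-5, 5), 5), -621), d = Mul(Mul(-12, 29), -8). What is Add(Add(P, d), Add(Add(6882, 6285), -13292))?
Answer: 2659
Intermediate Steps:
d = 2784 (d = Mul(-348, -8) = 2784)
P = 0 (P = Mul(Mul(0, 5), -621) = Mul(0, -621) = 0)
Add(Add(P, d), Add(Add(6882, 6285), -13292)) = Add(Add(0, 2784), Add(Add(6882, 6285), -13292)) = Add(2784, Add(13167, -13292)) = Add(2784, -125) = 2659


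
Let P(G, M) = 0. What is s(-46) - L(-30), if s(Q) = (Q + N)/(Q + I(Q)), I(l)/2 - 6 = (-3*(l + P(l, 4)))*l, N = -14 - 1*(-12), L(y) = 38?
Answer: -241846/6365 ≈ -37.996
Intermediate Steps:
N = -2 (N = -14 + 12 = -2)
I(l) = 12 - 6*l**2 (I(l) = 12 + 2*((-3*(l + 0))*l) = 12 + 2*((-3*l)*l) = 12 + 2*(-3*l**2) = 12 - 6*l**2)
s(Q) = (-2 + Q)/(12 + Q - 6*Q**2) (s(Q) = (Q - 2)/(Q + (12 - 6*Q**2)) = (-2 + Q)/(12 + Q - 6*Q**2))
s(-46) - L(-30) = (2 - 1*(-46))/(-12 - 1*(-46) + 6*(-46)**2) - 1*38 = (2 + 46)/(-12 + 46 + 6*2116) - 38 = 48/(-12 + 46 + 12696) - 38 = 48/12730 - 38 = (1/12730)*48 - 38 = 24/6365 - 38 = -241846/6365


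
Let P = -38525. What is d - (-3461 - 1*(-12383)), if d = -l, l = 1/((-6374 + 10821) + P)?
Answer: -304043915/34078 ≈ -8922.0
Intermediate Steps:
l = -1/34078 (l = 1/((-6374 + 10821) - 38525) = 1/(4447 - 38525) = 1/(-34078) = -1/34078 ≈ -2.9344e-5)
d = 1/34078 (d = -1*(-1/34078) = 1/34078 ≈ 2.9344e-5)
d - (-3461 - 1*(-12383)) = 1/34078 - (-3461 - 1*(-12383)) = 1/34078 - (-3461 + 12383) = 1/34078 - 1*8922 = 1/34078 - 8922 = -304043915/34078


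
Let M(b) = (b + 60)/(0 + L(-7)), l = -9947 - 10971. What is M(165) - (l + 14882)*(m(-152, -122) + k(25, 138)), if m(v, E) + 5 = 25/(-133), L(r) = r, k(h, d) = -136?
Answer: -113348283/133 ≈ -8.5224e+5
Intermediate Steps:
l = -20918
m(v, E) = -690/133 (m(v, E) = -5 + 25/(-133) = -5 + 25*(-1/133) = -5 - 25/133 = -690/133)
M(b) = -60/7 - b/7 (M(b) = (b + 60)/(0 - 7) = (60 + b)/(-7) = (60 + b)*(-1/7) = -60/7 - b/7)
M(165) - (l + 14882)*(m(-152, -122) + k(25, 138)) = (-60/7 - 1/7*165) - (-20918 + 14882)*(-690/133 - 136) = (-60/7 - 165/7) - (-6036)*(-18778)/133 = -225/7 - 1*113344008/133 = -225/7 - 113344008/133 = -113348283/133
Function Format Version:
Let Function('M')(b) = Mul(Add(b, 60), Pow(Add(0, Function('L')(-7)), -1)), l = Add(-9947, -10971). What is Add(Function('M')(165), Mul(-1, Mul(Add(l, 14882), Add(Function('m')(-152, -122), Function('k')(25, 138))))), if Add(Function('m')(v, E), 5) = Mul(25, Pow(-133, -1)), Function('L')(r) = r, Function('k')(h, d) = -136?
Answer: Rational(-113348283, 133) ≈ -8.5224e+5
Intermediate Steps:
l = -20918
Function('m')(v, E) = Rational(-690, 133) (Function('m')(v, E) = Add(-5, Mul(25, Pow(-133, -1))) = Add(-5, Mul(25, Rational(-1, 133))) = Add(-5, Rational(-25, 133)) = Rational(-690, 133))
Function('M')(b) = Add(Rational(-60, 7), Mul(Rational(-1, 7), b)) (Function('M')(b) = Mul(Add(b, 60), Pow(Add(0, -7), -1)) = Mul(Add(60, b), Pow(-7, -1)) = Mul(Add(60, b), Rational(-1, 7)) = Add(Rational(-60, 7), Mul(Rational(-1, 7), b)))
Add(Function('M')(165), Mul(-1, Mul(Add(l, 14882), Add(Function('m')(-152, -122), Function('k')(25, 138))))) = Add(Add(Rational(-60, 7), Mul(Rational(-1, 7), 165)), Mul(-1, Mul(Add(-20918, 14882), Add(Rational(-690, 133), -136)))) = Add(Add(Rational(-60, 7), Rational(-165, 7)), Mul(-1, Mul(-6036, Rational(-18778, 133)))) = Add(Rational(-225, 7), Mul(-1, Rational(113344008, 133))) = Add(Rational(-225, 7), Rational(-113344008, 133)) = Rational(-113348283, 133)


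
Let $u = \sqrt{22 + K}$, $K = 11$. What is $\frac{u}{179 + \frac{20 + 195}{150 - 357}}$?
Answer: $\frac{207 \sqrt{33}}{36838} \approx 0.03228$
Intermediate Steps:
$u = \sqrt{33}$ ($u = \sqrt{22 + 11} = \sqrt{33} \approx 5.7446$)
$\frac{u}{179 + \frac{20 + 195}{150 - 357}} = \frac{\sqrt{33}}{179 + \frac{20 + 195}{150 - 357}} = \frac{\sqrt{33}}{179 + \frac{215}{-207}} = \frac{\sqrt{33}}{179 + 215 \left(- \frac{1}{207}\right)} = \frac{\sqrt{33}}{179 - \frac{215}{207}} = \frac{\sqrt{33}}{\frac{36838}{207}} = \frac{207 \sqrt{33}}{36838}$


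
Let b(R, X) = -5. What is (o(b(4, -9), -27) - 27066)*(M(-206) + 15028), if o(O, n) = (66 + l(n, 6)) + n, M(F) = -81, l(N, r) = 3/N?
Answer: -3635768068/9 ≈ -4.0397e+8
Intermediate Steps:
o(O, n) = 66 + n + 3/n (o(O, n) = (66 + 3/n) + n = 66 + n + 3/n)
(o(b(4, -9), -27) - 27066)*(M(-206) + 15028) = ((66 - 27 + 3/(-27)) - 27066)*(-81 + 15028) = ((66 - 27 + 3*(-1/27)) - 27066)*14947 = ((66 - 27 - ⅑) - 27066)*14947 = (350/9 - 27066)*14947 = -243244/9*14947 = -3635768068/9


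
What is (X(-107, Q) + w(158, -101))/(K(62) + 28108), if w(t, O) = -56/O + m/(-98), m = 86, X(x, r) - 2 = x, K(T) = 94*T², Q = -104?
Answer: -130311/481839589 ≈ -0.00027044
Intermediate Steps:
X(x, r) = 2 + x
w(t, O) = -43/49 - 56/O (w(t, O) = -56/O + 86/(-98) = -56/O + 86*(-1/98) = -56/O - 43/49 = -43/49 - 56/O)
(X(-107, Q) + w(158, -101))/(K(62) + 28108) = ((2 - 107) + (-43/49 - 56/(-101)))/(94*62² + 28108) = (-105 + (-43/49 - 56*(-1/101)))/(94*3844 + 28108) = (-105 + (-43/49 + 56/101))/(361336 + 28108) = (-105 - 1599/4949)/389444 = -521244/4949*1/389444 = -130311/481839589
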